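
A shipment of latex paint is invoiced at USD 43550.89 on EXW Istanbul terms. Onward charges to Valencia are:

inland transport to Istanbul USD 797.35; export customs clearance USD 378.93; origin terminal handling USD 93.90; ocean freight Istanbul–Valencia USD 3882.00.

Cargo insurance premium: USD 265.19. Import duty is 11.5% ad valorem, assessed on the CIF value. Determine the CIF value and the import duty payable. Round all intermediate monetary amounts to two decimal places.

CIF = EXW price + pre-shipment costs + freight + insurance
CIF = 43550.89 + 797.35 + 378.93 + 93.90 + 3882.00 + 265.19 = 48968.26
Import duty = 48968.26 × 11.5% = 5631.35

CIF value: USD 48968.26; import duty: USD 5631.35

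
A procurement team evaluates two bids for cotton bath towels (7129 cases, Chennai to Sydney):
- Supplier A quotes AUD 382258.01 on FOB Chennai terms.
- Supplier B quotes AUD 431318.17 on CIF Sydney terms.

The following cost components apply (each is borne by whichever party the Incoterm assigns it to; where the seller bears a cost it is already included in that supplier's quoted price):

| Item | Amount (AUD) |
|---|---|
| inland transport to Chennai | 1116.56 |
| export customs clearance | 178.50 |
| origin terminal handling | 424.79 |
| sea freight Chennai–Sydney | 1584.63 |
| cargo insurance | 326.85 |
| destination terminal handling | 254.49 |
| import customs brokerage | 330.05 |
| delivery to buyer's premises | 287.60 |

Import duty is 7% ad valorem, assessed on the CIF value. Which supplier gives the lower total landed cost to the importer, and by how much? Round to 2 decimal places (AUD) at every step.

Supplier A (FOB):
CIF value = FOB price + freight + insurance = 382258.01 + 1584.63 + 326.85 = 384169.49
Import duty = 384169.49 × 7% = 26891.86
Buyer bears (A): 1584.63 + 326.85 + 254.49 + 330.05 + 287.60 = 2783.62
Landed cost (A) = invoice 382258.01 + 2783.62 + duty 26891.86 = 411933.49
Supplier B (CIF):
The CIF price already equals the CIF value: 431318.17
Import duty = 431318.17 × 7% = 30192.27
Buyer bears (B): 254.49 + 330.05 + 287.60 = 872.14
Landed cost (B) = invoice 431318.17 + 872.14 + duty 30192.27 = 462382.58
Difference = |411933.49 − 462382.58| = 50449.09

Supplier A is cheaper by AUD 50449.09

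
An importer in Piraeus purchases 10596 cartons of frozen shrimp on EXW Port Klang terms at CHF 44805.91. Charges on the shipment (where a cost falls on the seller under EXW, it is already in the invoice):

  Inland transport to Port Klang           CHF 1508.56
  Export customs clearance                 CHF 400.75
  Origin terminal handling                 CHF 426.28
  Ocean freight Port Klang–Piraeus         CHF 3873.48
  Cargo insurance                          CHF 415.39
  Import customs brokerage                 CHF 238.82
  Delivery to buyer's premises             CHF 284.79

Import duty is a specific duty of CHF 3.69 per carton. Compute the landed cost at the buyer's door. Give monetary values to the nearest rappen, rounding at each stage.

Total landed cost: CHF 91053.22

EXW: the seller makes goods available at their premises; the buyer bears all onward costs.
CIF value = EXW price + inland to port + export clearance + origin terminal + freight + insurance = 44805.91 + 1508.56 + 400.75 + 426.28 + 3873.48 + 415.39 = 51430.37
Import duty = 10596 × 3.69 = 39099.24
Buyer bears: inland to port 1508.56 + export clearance 400.75 + origin terminal 426.28 + freight 3873.48 + insurance 415.39 + brokerage 238.82 + delivery 284.79 + duty 39099.24 = 46247.31
Landed cost = invoice 44805.91 + 46247.31 = 91053.22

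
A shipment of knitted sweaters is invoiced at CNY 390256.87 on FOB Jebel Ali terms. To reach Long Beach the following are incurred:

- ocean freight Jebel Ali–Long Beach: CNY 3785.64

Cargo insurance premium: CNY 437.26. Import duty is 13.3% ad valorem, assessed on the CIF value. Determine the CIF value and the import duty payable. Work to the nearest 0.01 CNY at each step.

CIF value: CNY 394479.77; import duty: CNY 52465.81

CIF = FOB price + freight + insurance
CIF = 390256.87 + 3785.64 + 437.26 = 394479.77
Import duty = 394479.77 × 13.3% = 52465.81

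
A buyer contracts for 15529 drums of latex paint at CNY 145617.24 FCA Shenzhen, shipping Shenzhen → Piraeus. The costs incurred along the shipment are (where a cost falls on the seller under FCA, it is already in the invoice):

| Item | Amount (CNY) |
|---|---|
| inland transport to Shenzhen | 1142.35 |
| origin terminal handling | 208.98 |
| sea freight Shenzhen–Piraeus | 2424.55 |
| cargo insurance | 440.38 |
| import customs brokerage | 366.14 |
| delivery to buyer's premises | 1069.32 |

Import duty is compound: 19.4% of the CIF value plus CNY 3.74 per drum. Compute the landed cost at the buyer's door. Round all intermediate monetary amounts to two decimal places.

FCA: the seller delivers export-cleared goods to the carrier; the buyer bears costs from that point.
Already in the invoice (seller's account under FCA): inland to port — exclude.
CIF value = FCA price + origin terminal + freight + insurance = 145617.24 + 208.98 + 2424.55 + 440.38 = 148691.15
Ad valorem component: 148691.15 × 19.4% = 28846.08
Specific component: 15529 × 3.74 = 58078.46
Import duty = 28846.08 + 58078.46 = 86924.54
Buyer bears: origin terminal 208.98 + freight 2424.55 + insurance 440.38 + brokerage 366.14 + delivery 1069.32 + duty 86924.54 = 91433.91
Landed cost = invoice 145617.24 + 91433.91 = 237051.15

Total landed cost: CNY 237051.15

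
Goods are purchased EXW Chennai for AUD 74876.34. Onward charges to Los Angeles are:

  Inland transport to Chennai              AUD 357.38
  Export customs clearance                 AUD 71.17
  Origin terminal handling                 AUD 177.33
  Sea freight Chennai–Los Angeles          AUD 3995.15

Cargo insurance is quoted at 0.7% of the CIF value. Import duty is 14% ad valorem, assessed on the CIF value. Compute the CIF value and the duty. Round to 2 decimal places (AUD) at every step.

Let C be the CIF value. C = EXW price + pre-shipment costs + freight + 0.7% × C
C − 0.7% × C = 74876.34 + 357.38 + 71.17 + 177.33 + 3995.15
0.993 × C = 79477.37
C = 79477.37 / 0.993 = 80037.63
Insurance premium = 0.7% × 80037.63 = 560.26
Import duty = 80037.63 × 14% = 11205.27

CIF value: AUD 80037.63; import duty: AUD 11205.27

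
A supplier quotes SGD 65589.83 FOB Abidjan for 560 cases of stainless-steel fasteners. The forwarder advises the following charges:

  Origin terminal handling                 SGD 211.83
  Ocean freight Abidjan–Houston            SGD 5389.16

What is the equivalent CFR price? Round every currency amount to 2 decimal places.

Not relevant to the conversion: origin terminal — on the seller under both FOB and CFR; already in the FOB price and stays in the CFR price.
From FOB to CFR, the seller additionally bears: freight.
CFR price = 65589.83 + 5389.16 = 70978.99

CFR price: SGD 70978.99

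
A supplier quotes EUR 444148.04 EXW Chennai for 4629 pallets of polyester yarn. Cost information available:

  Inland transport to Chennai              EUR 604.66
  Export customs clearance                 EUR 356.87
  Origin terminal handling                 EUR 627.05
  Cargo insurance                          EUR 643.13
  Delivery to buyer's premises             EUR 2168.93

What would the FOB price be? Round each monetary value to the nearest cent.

Not relevant to the conversion: insurance, delivery — on the buyer under both terms; not part of either seller's price.
From EXW to FOB, the seller additionally bears: inland to port, export clearance, origin terminal.
FOB price = 444148.04 + 604.66 + 356.87 + 627.05 = 445736.62

FOB price: EUR 445736.62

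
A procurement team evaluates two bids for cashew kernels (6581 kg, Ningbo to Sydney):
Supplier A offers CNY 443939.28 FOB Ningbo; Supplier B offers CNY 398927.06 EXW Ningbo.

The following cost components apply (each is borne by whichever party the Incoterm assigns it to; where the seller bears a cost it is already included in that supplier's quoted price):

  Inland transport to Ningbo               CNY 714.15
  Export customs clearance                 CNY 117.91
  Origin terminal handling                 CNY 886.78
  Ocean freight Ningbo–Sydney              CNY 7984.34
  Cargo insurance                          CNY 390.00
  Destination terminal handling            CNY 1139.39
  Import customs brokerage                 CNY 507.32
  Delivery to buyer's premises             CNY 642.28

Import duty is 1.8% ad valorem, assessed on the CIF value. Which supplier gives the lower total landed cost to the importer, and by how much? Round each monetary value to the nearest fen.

Supplier B is cheaper by CNY 44072.67

Supplier A (FOB):
CIF value = FOB price + freight + insurance = 443939.28 + 7984.34 + 390.00 = 452313.62
Import duty = 452313.62 × 1.8% = 8141.65
Buyer bears (A): 7984.34 + 390.00 + 1139.39 + 507.32 + 642.28 = 10663.33
Landed cost (A) = invoice 443939.28 + 10663.33 + duty 8141.65 = 462744.26
Supplier B (EXW):
CIF value = EXW price + inland to port + export clearance + origin terminal + freight + insurance = 398927.06 + 714.15 + 117.91 + 886.78 + 7984.34 + 390.00 = 409020.24
Import duty = 409020.24 × 1.8% = 7362.36
Buyer bears (B): 714.15 + 117.91 + 886.78 + 7984.34 + 390.00 + 1139.39 + 507.32 + 642.28 = 12382.17
Landed cost (B) = invoice 398927.06 + 12382.17 + duty 7362.36 = 418671.59
Difference = |462744.26 − 418671.59| = 44072.67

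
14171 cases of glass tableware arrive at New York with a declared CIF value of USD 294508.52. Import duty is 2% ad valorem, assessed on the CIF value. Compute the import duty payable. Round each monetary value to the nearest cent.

Import duty: USD 5890.17

Import duty = 294508.52 × 2% = 5890.17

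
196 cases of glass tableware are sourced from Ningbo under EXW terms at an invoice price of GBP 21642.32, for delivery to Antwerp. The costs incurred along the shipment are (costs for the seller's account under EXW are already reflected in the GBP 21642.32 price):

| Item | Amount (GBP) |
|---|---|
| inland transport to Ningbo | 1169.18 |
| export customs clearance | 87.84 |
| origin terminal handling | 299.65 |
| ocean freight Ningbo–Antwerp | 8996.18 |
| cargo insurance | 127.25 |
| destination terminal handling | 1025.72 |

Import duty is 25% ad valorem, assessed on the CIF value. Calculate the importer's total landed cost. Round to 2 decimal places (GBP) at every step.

Total landed cost: GBP 41428.75

EXW: the seller makes goods available at their premises; the buyer bears all onward costs.
CIF value = EXW price + inland to port + export clearance + origin terminal + freight + insurance = 21642.32 + 1169.18 + 87.84 + 299.65 + 8996.18 + 127.25 = 32322.42
Import duty = 32322.42 × 25% = 8080.61
Buyer bears: inland to port 1169.18 + export clearance 87.84 + origin terminal 299.65 + freight 8996.18 + insurance 127.25 + destination terminal 1025.72 + duty 8080.61 = 19786.43
Landed cost = invoice 21642.32 + 19786.43 = 41428.75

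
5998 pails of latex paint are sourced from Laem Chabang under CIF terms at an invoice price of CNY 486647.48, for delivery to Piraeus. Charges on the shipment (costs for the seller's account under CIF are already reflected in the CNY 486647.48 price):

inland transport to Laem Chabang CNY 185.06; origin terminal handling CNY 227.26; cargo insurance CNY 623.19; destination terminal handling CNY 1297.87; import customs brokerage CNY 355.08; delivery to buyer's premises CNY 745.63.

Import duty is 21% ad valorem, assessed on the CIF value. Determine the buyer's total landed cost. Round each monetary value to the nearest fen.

CIF: the seller pays costs through ocean freight and marine insurance to the destination port.
Already in the invoice (seller's account under CIF): inland to port, origin terminal, insurance — exclude.
The CIF price already equals the CIF value: 486647.48
Import duty = 486647.48 × 21% = 102195.97
Buyer bears: destination terminal 1297.87 + brokerage 355.08 + delivery 745.63 + duty 102195.97 = 104594.55
Landed cost = invoice 486647.48 + 104594.55 = 591242.03

Total landed cost: CNY 591242.03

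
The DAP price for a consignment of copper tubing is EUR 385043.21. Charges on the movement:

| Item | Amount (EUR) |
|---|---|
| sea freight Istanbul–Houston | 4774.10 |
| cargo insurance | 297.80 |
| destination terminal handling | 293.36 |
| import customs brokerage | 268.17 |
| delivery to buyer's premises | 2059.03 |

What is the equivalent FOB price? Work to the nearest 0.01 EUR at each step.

FOB price: EUR 377618.92

Not relevant to the conversion: brokerage — on the buyer under both terms; not part of either seller's price.
From DAP to FOB, the seller no longer bears: freight, insurance, destination terminal, delivery.
FOB price = 385043.21 − 4774.10 − 297.80 − 293.36 − 2059.03 = 377618.92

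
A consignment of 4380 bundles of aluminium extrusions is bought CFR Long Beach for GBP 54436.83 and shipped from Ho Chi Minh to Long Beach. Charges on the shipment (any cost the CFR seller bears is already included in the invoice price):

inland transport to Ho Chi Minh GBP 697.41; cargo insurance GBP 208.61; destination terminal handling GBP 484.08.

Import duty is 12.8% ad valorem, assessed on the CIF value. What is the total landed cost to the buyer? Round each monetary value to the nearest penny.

CFR: the seller pays costs through ocean freight to the destination port, but not insurance.
Already in the invoice (seller's account under CFR): inland to port — exclude.
CIF value = CFR price + insurance = 54436.83 + 208.61 = 54645.44
Import duty = 54645.44 × 12.8% = 6994.62
Buyer bears: insurance 208.61 + destination terminal 484.08 + duty 6994.62 = 7687.31
Landed cost = invoice 54436.83 + 7687.31 = 62124.14

Total landed cost: GBP 62124.14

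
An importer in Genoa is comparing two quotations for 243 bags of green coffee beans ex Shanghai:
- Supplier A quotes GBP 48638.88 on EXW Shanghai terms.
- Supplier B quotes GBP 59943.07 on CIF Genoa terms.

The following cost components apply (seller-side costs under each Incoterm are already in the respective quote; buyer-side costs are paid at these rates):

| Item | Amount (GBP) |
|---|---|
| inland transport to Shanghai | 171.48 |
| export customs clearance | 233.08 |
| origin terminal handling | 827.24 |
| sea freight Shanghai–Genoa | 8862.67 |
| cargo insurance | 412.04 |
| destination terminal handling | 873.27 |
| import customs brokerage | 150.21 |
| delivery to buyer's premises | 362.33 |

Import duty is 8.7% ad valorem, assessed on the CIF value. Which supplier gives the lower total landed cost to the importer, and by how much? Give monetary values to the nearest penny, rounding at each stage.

Supplier A is cheaper by GBP 867.08

Supplier A (EXW):
CIF value = EXW price + inland to port + export clearance + origin terminal + freight + insurance = 48638.88 + 171.48 + 233.08 + 827.24 + 8862.67 + 412.04 = 59145.39
Import duty = 59145.39 × 8.7% = 5145.65
Buyer bears (A): 171.48 + 233.08 + 827.24 + 8862.67 + 412.04 + 873.27 + 150.21 + 362.33 = 11892.32
Landed cost (A) = invoice 48638.88 + 11892.32 + duty 5145.65 = 65676.85
Supplier B (CIF):
The CIF price already equals the CIF value: 59943.07
Import duty = 59943.07 × 8.7% = 5215.05
Buyer bears (B): 873.27 + 150.21 + 362.33 = 1385.81
Landed cost (B) = invoice 59943.07 + 1385.81 + duty 5215.05 = 66543.93
Difference = |65676.85 − 66543.93| = 867.08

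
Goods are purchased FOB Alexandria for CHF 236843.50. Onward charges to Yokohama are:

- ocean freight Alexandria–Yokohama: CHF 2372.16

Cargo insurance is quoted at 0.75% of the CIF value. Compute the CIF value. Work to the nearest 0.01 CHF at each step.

CIF value: CHF 241023.34

Let C be the CIF value. C = FOB price + freight + 0.75% × C
C − 0.75% × C = 236843.50 + 2372.16
0.9925 × C = 239215.66
C = 239215.66 / 0.9925 = 241023.34
Insurance premium = 0.75% × 241023.34 = 1807.68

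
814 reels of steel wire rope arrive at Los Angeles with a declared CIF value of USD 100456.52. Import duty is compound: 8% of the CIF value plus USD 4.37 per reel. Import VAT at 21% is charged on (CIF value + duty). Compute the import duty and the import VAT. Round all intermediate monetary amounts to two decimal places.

Import duty: USD 11593.70; import VAT: USD 23530.55

Ad valorem component: 100456.52 × 8% = 8036.52
Specific component: 814 × 4.37 = 3557.18
Import duty = 8036.52 + 3557.18 = 11593.70
VAT base = CIF + duty = 100456.52 + 11593.70 = 112050.22
Import VAT = 112050.22 × 21% = 23530.55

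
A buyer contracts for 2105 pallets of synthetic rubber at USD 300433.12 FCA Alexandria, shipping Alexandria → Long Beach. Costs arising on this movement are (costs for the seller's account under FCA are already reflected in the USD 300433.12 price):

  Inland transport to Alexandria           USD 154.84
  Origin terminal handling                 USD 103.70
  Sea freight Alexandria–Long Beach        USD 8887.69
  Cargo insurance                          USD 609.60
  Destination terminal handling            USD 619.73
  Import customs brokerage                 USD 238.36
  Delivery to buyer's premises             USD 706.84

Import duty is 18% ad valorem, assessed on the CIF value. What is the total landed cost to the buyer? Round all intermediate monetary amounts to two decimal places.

Total landed cost: USD 367405.18

FCA: the seller delivers export-cleared goods to the carrier; the buyer bears costs from that point.
Already in the invoice (seller's account under FCA): inland to port — exclude.
CIF value = FCA price + origin terminal + freight + insurance = 300433.12 + 103.70 + 8887.69 + 609.60 = 310034.11
Import duty = 310034.11 × 18% = 55806.14
Buyer bears: origin terminal 103.70 + freight 8887.69 + insurance 609.60 + destination terminal 619.73 + brokerage 238.36 + delivery 706.84 + duty 55806.14 = 66972.06
Landed cost = invoice 300433.12 + 66972.06 = 367405.18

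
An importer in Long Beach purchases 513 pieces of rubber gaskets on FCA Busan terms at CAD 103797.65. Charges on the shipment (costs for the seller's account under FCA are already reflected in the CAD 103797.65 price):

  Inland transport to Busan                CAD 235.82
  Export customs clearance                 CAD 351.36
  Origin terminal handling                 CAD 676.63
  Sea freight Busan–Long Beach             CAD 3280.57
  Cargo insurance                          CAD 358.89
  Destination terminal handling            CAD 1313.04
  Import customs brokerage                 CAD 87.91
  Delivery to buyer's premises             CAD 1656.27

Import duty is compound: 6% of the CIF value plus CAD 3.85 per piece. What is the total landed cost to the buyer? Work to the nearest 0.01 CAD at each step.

Total landed cost: CAD 119632.83

FCA: the seller delivers export-cleared goods to the carrier; the buyer bears costs from that point.
Already in the invoice (seller's account under FCA): inland to port, export clearance — exclude.
CIF value = FCA price + origin terminal + freight + insurance = 103797.65 + 676.63 + 3280.57 + 358.89 = 108113.74
Ad valorem component: 108113.74 × 6% = 6486.82
Specific component: 513 × 3.85 = 1975.05
Import duty = 6486.82 + 1975.05 = 8461.87
Buyer bears: origin terminal 676.63 + freight 3280.57 + insurance 358.89 + destination terminal 1313.04 + brokerage 87.91 + delivery 1656.27 + duty 8461.87 = 15835.18
Landed cost = invoice 103797.65 + 15835.18 = 119632.83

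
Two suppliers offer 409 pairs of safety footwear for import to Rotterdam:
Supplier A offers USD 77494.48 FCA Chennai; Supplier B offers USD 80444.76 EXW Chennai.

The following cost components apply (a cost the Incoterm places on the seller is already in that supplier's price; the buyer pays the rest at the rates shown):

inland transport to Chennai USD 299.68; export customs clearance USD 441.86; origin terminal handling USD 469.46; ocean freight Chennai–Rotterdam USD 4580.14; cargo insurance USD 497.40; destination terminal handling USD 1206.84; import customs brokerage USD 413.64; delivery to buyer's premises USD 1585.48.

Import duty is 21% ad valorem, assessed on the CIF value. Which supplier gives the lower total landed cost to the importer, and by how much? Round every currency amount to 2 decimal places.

Supplier A (FCA):
CIF value = FCA price + origin terminal + freight + insurance = 77494.48 + 469.46 + 4580.14 + 497.40 = 83041.48
Import duty = 83041.48 × 21% = 17438.71
Buyer bears (A): 469.46 + 4580.14 + 497.40 + 1206.84 + 413.64 + 1585.48 = 8752.96
Landed cost (A) = invoice 77494.48 + 8752.96 + duty 17438.71 = 103686.15
Supplier B (EXW):
CIF value = EXW price + inland to port + export clearance + origin terminal + freight + insurance = 80444.76 + 299.68 + 441.86 + 469.46 + 4580.14 + 497.40 = 86733.30
Import duty = 86733.30 × 21% = 18213.99
Buyer bears (B): 299.68 + 441.86 + 469.46 + 4580.14 + 497.40 + 1206.84 + 413.64 + 1585.48 = 9494.50
Landed cost (B) = invoice 80444.76 + 9494.50 + duty 18213.99 = 108153.25
Difference = |103686.15 − 108153.25| = 4467.10

Supplier A is cheaper by USD 4467.10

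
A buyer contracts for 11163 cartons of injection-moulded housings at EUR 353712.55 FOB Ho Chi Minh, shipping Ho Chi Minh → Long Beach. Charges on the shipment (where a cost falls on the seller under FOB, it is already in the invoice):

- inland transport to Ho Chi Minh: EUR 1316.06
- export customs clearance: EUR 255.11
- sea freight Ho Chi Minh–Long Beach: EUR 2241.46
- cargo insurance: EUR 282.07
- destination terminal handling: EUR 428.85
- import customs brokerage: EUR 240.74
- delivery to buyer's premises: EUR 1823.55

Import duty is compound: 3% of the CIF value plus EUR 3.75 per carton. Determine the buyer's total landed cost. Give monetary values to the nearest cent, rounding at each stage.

Total landed cost: EUR 411277.55

FOB: the seller bears costs until goods are on board at the origin port; the buyer bears freight, insurance and all costs thereafter.
Already in the invoice (seller's account under FOB): inland to port, export clearance — exclude.
CIF value = FOB price + freight + insurance = 353712.55 + 2241.46 + 282.07 = 356236.08
Ad valorem component: 356236.08 × 3% = 10687.08
Specific component: 11163 × 3.75 = 41861.25
Import duty = 10687.08 + 41861.25 = 52548.33
Buyer bears: freight 2241.46 + insurance 282.07 + destination terminal 428.85 + brokerage 240.74 + delivery 1823.55 + duty 52548.33 = 57565.00
Landed cost = invoice 353712.55 + 57565.00 = 411277.55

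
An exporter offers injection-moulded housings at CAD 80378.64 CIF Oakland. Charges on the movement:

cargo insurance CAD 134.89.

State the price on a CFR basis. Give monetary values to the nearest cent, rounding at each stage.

From CIF to CFR, the seller no longer bears: insurance.
CFR price = 80378.64 − 134.89 = 80243.75

CFR price: CAD 80243.75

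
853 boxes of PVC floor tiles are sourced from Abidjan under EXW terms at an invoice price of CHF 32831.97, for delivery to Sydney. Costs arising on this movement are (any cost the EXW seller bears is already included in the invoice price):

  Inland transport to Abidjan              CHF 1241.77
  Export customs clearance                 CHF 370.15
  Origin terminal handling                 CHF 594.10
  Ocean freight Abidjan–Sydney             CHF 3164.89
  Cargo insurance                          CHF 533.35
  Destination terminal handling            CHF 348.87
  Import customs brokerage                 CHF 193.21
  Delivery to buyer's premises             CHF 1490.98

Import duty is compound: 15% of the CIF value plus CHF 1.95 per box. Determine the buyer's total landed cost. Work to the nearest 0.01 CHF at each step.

EXW: the seller makes goods available at their premises; the buyer bears all onward costs.
CIF value = EXW price + inland to port + export clearance + origin terminal + freight + insurance = 32831.97 + 1241.77 + 370.15 + 594.10 + 3164.89 + 533.35 = 38736.23
Ad valorem component: 38736.23 × 15% = 5810.43
Specific component: 853 × 1.95 = 1663.35
Import duty = 5810.43 + 1663.35 = 7473.78
Buyer bears: inland to port 1241.77 + export clearance 370.15 + origin terminal 594.10 + freight 3164.89 + insurance 533.35 + destination terminal 348.87 + brokerage 193.21 + delivery 1490.98 + duty 7473.78 = 15411.10
Landed cost = invoice 32831.97 + 15411.10 = 48243.07

Total landed cost: CHF 48243.07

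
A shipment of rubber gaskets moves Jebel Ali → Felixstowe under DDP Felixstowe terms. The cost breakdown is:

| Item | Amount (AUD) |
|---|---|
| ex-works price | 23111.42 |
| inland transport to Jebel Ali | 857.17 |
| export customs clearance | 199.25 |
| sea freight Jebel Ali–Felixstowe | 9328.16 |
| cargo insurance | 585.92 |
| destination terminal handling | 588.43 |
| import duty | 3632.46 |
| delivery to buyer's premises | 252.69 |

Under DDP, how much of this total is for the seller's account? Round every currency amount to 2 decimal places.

Seller's account: AUD 38555.50

DDP: the seller bears all costs including import duty.
Seller's account: goods 23111.42 + inland to port 857.17 + export clearance 199.25 + freight 9328.16 + insurance 585.92 + destination terminal 588.43 + duty 3632.46 + delivery 252.69 = 38555.50
Buyer's account: 0.00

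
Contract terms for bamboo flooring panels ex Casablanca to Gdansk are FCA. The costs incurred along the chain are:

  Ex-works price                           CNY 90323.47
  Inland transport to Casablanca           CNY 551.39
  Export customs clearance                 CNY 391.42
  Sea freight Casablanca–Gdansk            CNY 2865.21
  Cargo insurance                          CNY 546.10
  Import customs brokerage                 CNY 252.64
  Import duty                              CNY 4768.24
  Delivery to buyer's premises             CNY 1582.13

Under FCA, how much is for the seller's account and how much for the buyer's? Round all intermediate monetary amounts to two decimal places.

FCA: the seller delivers export-cleared goods to the carrier; the buyer bears costs from that point.
Seller's account: goods 90323.47 + inland to port 551.39 + export clearance 391.42 = 91266.28
Buyer's account: freight 2865.21 + insurance 546.10 + brokerage 252.64 + duty 4768.24 + delivery 1582.13 = 10014.32

Seller: CNY 91266.28; buyer: CNY 10014.32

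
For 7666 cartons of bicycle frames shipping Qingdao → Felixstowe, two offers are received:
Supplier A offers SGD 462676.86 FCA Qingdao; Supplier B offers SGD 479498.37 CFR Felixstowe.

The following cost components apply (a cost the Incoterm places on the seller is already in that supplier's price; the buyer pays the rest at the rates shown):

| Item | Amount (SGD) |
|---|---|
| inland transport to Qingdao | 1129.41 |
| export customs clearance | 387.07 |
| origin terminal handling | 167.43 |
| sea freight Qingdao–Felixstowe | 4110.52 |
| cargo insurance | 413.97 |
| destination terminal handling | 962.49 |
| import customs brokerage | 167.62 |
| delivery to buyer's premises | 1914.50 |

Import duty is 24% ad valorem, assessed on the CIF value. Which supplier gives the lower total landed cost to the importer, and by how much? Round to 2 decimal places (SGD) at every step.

Supplier A is cheaper by SGD 15554.01

Supplier A (FCA):
CIF value = FCA price + origin terminal + freight + insurance = 462676.86 + 167.43 + 4110.52 + 413.97 = 467368.78
Import duty = 467368.78 × 24% = 112168.51
Buyer bears (A): 167.43 + 4110.52 + 413.97 + 962.49 + 167.62 + 1914.50 = 7736.53
Landed cost (A) = invoice 462676.86 + 7736.53 + duty 112168.51 = 582581.90
Supplier B (CFR):
CIF value = CFR price + insurance = 479498.37 + 413.97 = 479912.34
Import duty = 479912.34 × 24% = 115178.96
Buyer bears (B): 413.97 + 962.49 + 167.62 + 1914.50 = 3458.58
Landed cost (B) = invoice 479498.37 + 3458.58 + duty 115178.96 = 598135.91
Difference = |582581.90 − 598135.91| = 15554.01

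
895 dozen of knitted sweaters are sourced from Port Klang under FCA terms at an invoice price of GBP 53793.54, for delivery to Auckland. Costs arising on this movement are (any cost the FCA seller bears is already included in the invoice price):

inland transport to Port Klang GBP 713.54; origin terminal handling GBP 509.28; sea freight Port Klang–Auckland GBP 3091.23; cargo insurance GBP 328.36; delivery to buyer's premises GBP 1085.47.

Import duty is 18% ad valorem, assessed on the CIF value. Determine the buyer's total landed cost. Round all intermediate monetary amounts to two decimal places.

FCA: the seller delivers export-cleared goods to the carrier; the buyer bears costs from that point.
Already in the invoice (seller's account under FCA): inland to port — exclude.
CIF value = FCA price + origin terminal + freight + insurance = 53793.54 + 509.28 + 3091.23 + 328.36 = 57722.41
Import duty = 57722.41 × 18% = 10390.03
Buyer bears: origin terminal 509.28 + freight 3091.23 + insurance 328.36 + delivery 1085.47 + duty 10390.03 = 15404.37
Landed cost = invoice 53793.54 + 15404.37 = 69197.91

Total landed cost: GBP 69197.91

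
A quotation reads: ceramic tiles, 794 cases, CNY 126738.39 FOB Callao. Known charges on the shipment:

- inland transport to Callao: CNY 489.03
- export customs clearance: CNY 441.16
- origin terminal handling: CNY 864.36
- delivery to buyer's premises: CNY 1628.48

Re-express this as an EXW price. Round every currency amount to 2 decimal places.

EXW price: CNY 124943.84

Not relevant to the conversion: delivery — on the buyer under both terms; not part of either seller's price.
From FOB to EXW, the seller no longer bears: inland to port, export clearance, origin terminal.
EXW price = 126738.39 − 489.03 − 441.16 − 864.36 = 124943.84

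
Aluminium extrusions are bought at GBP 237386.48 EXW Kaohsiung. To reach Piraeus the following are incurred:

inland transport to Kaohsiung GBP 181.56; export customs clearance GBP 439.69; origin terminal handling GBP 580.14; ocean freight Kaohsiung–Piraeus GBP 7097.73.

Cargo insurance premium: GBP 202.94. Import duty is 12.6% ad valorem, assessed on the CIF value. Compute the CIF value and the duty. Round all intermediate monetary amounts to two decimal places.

CIF value: GBP 245888.54; import duty: GBP 30981.96

CIF = EXW price + pre-shipment costs + freight + insurance
CIF = 237386.48 + 181.56 + 439.69 + 580.14 + 7097.73 + 202.94 = 245888.54
Import duty = 245888.54 × 12.6% = 30981.96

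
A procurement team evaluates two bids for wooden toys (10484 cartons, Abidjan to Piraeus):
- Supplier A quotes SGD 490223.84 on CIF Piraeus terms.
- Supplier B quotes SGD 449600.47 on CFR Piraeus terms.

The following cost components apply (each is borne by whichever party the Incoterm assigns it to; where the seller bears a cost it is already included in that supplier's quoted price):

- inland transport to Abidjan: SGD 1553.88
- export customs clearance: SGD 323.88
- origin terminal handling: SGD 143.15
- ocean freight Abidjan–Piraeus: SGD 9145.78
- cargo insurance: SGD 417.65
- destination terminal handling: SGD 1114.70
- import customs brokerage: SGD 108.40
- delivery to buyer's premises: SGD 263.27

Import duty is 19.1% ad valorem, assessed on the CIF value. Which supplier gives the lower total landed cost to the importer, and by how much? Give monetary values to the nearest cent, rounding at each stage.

Supplier B is cheaper by SGD 47885.01

Supplier A (CIF):
The CIF price already equals the CIF value: 490223.84
Import duty = 490223.84 × 19.1% = 93632.75
Buyer bears (A): 1114.70 + 108.40 + 263.27 = 1486.37
Landed cost (A) = invoice 490223.84 + 1486.37 + duty 93632.75 = 585342.96
Supplier B (CFR):
CIF value = CFR price + insurance = 449600.47 + 417.65 = 450018.12
Import duty = 450018.12 × 19.1% = 85953.46
Buyer bears (B): 417.65 + 1114.70 + 108.40 + 263.27 = 1904.02
Landed cost (B) = invoice 449600.47 + 1904.02 + duty 85953.46 = 537457.95
Difference = |585342.96 − 537457.95| = 47885.01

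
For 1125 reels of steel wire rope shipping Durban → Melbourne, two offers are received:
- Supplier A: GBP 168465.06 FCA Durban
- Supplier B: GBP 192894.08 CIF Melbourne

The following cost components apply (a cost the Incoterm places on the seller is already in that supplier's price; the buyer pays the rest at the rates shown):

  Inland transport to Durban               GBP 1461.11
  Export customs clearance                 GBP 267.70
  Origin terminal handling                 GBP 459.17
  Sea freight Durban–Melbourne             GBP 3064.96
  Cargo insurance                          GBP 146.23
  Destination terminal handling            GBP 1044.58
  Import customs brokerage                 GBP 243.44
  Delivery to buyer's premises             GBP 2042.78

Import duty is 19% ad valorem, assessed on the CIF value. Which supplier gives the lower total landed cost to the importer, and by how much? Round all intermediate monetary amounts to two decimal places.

Supplier A is cheaper by GBP 24702.81

Supplier A (FCA):
CIF value = FCA price + origin terminal + freight + insurance = 168465.06 + 459.17 + 3064.96 + 146.23 = 172135.42
Import duty = 172135.42 × 19% = 32705.73
Buyer bears (A): 459.17 + 3064.96 + 146.23 + 1044.58 + 243.44 + 2042.78 = 7001.16
Landed cost (A) = invoice 168465.06 + 7001.16 + duty 32705.73 = 208171.95
Supplier B (CIF):
The CIF price already equals the CIF value: 192894.08
Import duty = 192894.08 × 19% = 36649.88
Buyer bears (B): 1044.58 + 243.44 + 2042.78 = 3330.80
Landed cost (B) = invoice 192894.08 + 3330.80 + duty 36649.88 = 232874.76
Difference = |208171.95 − 232874.76| = 24702.81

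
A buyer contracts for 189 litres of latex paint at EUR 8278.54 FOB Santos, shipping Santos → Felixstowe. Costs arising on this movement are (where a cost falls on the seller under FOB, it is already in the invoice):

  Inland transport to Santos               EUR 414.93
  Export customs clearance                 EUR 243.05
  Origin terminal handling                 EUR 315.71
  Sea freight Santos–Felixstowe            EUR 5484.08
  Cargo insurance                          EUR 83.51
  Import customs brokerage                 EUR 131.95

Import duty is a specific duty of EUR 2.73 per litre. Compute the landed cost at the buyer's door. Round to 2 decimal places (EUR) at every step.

Total landed cost: EUR 14494.05

FOB: the seller bears costs until goods are on board at the origin port; the buyer bears freight, insurance and all costs thereafter.
Already in the invoice (seller's account under FOB): inland to port, export clearance, origin terminal — exclude.
CIF value = FOB price + freight + insurance = 8278.54 + 5484.08 + 83.51 = 13846.13
Import duty = 189 × 2.73 = 515.97
Buyer bears: freight 5484.08 + insurance 83.51 + brokerage 131.95 + duty 515.97 = 6215.51
Landed cost = invoice 8278.54 + 6215.51 = 14494.05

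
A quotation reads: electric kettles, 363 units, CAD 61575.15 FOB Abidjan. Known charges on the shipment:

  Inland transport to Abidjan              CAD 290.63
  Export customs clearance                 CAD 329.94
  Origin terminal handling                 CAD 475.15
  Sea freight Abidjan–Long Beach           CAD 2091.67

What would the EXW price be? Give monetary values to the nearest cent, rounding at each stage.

Not relevant to the conversion: freight — on the buyer under both terms; not part of either seller's price.
From FOB to EXW, the seller no longer bears: inland to port, export clearance, origin terminal.
EXW price = 61575.15 − 290.63 − 329.94 − 475.15 = 60479.43

EXW price: CAD 60479.43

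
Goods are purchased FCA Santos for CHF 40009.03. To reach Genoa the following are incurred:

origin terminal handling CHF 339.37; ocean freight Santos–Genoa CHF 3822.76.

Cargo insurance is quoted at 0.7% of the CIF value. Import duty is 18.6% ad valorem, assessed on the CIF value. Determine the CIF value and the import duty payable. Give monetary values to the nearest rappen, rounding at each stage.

CIF value: CHF 44482.54; import duty: CHF 8273.75

Let C be the CIF value. C = FCA price + pre-shipment costs + freight + 0.7% × C
C − 0.7% × C = 40009.03 + 339.37 + 3822.76
0.993 × C = 44171.16
C = 44171.16 / 0.993 = 44482.54
Insurance premium = 0.7% × 44482.54 = 311.38
Import duty = 44482.54 × 18.6% = 8273.75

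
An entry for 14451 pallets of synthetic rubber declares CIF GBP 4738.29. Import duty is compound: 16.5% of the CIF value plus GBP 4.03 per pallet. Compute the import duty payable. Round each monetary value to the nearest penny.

Ad valorem component: 4738.29 × 16.5% = 781.82
Specific component: 14451 × 4.03 = 58237.53
Import duty = 781.82 + 58237.53 = 59019.35

Import duty: GBP 59019.35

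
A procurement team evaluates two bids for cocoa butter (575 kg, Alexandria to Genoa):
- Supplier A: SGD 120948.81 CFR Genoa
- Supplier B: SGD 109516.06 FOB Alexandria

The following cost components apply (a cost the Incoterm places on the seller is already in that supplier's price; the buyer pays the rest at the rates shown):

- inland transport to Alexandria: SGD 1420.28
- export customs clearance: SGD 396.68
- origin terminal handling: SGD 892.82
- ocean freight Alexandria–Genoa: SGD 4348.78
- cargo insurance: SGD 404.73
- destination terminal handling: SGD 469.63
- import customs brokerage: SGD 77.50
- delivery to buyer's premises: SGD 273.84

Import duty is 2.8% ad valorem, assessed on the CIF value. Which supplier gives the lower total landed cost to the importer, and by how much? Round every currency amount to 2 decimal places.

Supplier B is cheaper by SGD 7282.32

Supplier A (CFR):
CIF value = CFR price + insurance = 120948.81 + 404.73 = 121353.54
Import duty = 121353.54 × 2.8% = 3397.90
Buyer bears (A): 404.73 + 469.63 + 77.50 + 273.84 = 1225.70
Landed cost (A) = invoice 120948.81 + 1225.70 + duty 3397.90 = 125572.41
Supplier B (FOB):
CIF value = FOB price + freight + insurance = 109516.06 + 4348.78 + 404.73 = 114269.57
Import duty = 114269.57 × 2.8% = 3199.55
Buyer bears (B): 4348.78 + 404.73 + 469.63 + 77.50 + 273.84 = 5574.48
Landed cost (B) = invoice 109516.06 + 5574.48 + duty 3199.55 = 118290.09
Difference = |125572.41 − 118290.09| = 7282.32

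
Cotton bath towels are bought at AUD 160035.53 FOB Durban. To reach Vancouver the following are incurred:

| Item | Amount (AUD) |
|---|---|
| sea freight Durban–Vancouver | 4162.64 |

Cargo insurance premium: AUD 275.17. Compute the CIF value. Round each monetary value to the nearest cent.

CIF = FOB price + freight + insurance
CIF = 160035.53 + 4162.64 + 275.17 = 164473.34

CIF value: AUD 164473.34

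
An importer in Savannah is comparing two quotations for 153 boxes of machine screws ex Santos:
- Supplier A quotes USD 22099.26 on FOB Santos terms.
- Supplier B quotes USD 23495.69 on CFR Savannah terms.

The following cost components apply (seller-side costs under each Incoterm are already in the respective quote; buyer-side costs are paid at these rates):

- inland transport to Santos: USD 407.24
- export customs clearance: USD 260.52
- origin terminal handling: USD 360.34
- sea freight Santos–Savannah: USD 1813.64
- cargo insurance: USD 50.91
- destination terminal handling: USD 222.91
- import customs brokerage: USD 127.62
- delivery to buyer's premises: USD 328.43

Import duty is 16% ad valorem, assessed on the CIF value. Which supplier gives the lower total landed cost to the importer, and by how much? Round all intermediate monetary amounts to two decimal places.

Supplier A (FOB):
CIF value = FOB price + freight + insurance = 22099.26 + 1813.64 + 50.91 = 23963.81
Import duty = 23963.81 × 16% = 3834.21
Buyer bears (A): 1813.64 + 50.91 + 222.91 + 127.62 + 328.43 = 2543.51
Landed cost (A) = invoice 22099.26 + 2543.51 + duty 3834.21 = 28476.98
Supplier B (CFR):
CIF value = CFR price + insurance = 23495.69 + 50.91 = 23546.60
Import duty = 23546.60 × 16% = 3767.46
Buyer bears (B): 50.91 + 222.91 + 127.62 + 328.43 = 729.87
Landed cost (B) = invoice 23495.69 + 729.87 + duty 3767.46 = 27993.02
Difference = |28476.98 − 27993.02| = 483.96

Supplier B is cheaper by USD 483.96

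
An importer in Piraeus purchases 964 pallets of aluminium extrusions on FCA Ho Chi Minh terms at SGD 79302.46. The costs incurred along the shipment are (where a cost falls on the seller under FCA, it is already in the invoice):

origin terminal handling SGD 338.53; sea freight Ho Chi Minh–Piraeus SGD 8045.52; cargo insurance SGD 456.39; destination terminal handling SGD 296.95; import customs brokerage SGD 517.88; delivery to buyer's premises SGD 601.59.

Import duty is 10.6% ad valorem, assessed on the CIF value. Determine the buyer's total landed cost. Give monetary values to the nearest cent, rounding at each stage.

FCA: the seller delivers export-cleared goods to the carrier; the buyer bears costs from that point.
CIF value = FCA price + origin terminal + freight + insurance = 79302.46 + 338.53 + 8045.52 + 456.39 = 88142.90
Import duty = 88142.90 × 10.6% = 9343.15
Buyer bears: origin terminal 338.53 + freight 8045.52 + insurance 456.39 + destination terminal 296.95 + brokerage 517.88 + delivery 601.59 + duty 9343.15 = 19600.01
Landed cost = invoice 79302.46 + 19600.01 = 98902.47

Total landed cost: SGD 98902.47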